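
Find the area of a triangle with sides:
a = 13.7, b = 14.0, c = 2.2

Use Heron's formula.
s = (a+b+c)/2 = (13.7+14.0+2.2)/2 = 14.95
A = √(s(s-a)(s-b)(s-c)) = √(14.95·1.25·0.95·12.75)
A = √226.352 = 15.05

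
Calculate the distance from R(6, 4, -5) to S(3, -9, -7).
d = √[(-3)² + (-13)² + (-2)²] = √182 = 13.49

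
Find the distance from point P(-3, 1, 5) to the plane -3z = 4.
d = |0(-3) + 0(1) + (-3)(5) - (4)| / √(0² + 0² + (-3)²) = 19/√9 = 6.333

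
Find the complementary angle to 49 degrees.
Complementary angles sum to 90 degrees.
Other angle = 90 - 49
Other angle = 41 degrees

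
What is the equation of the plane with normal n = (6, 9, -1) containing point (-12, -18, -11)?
d = n·P = (6)(-12) + (9)(-18) + (-1)(-11) = -223
Plane: 6x + 9y - z = -223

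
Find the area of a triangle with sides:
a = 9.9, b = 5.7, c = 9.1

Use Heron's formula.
s = (a+b+c)/2 = (9.9+5.7+9.1)/2 = 12.35
A = √(s(s-a)(s-b)(s-c)) = √(12.35·2.45·6.65·3.25)
A = √653.94 = 25.57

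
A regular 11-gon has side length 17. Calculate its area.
For a regular 11-gon with side length s = 17:
Apothem a = s / (2*tan(pi/11)) = 17 / (2*tan(pi/11)) ≈ 28.9483
Perimeter P = 11 * 17 = 187
Area = (1/2) * P * a = (1/2) * 187 * 28.9483 = 2706.67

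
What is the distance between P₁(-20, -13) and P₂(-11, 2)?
Using the distance formula: d = sqrt((x₂-x₁)² + (y₂-y₁)²)
dx = (-11) - (-20) = 9
dy = 2 - (-13) = 15
d = sqrt(9² + 15²) = sqrt(81 + 225) = sqrt(306) = 17.49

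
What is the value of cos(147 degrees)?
cos(147 degrees) = -0.8387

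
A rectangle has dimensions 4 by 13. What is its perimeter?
Perimeter = 2 * (length + width)
Perimeter = 2 * (4 + 13)
Perimeter = 2 * 17
Perimeter = 34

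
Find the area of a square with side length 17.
Area = s²
Area = 17²
Area = 289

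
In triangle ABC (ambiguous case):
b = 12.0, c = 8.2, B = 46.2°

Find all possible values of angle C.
sin(C)/c = sin(B)/b  →  sin(C) = c·sin(B)/b = 8.2·sin(46.2°)/12.0 = 0.493203
C₁ = arcsin(0.493203) = 29.55°,  C₂ = 180° - C₁ = 150.45°
Check C₂: A = 180° - 46.2° - 150.45° = -16.65° ≤ 0, rejected
C = 29.55° (one solution)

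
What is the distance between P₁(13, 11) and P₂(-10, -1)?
Using the distance formula: d = sqrt((x₂-x₁)² + (y₂-y₁)²)
dx = (-10) - 13 = -23
dy = (-1) - 11 = -12
d = sqrt((-23)² + (-12)²) = sqrt(529 + 144) = sqrt(673) = 25.94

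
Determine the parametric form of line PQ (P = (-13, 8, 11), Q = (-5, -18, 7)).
Direction vector d = Q - P = (8, -26, -4)
x = -13 + 8t, y = 8 - 26t, z = 11 - 4t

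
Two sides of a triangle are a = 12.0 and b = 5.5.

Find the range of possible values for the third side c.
By the triangle inequality: |a - b| < c < a + b
|12.0 - 5.5| < c < 12.0 + 5.5
6.5 < c < 17.5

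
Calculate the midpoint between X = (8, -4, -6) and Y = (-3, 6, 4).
Midpoint = ((8-3)/2, (-4+6)/2, (-6+4)/2) = (2.5, 1, -1)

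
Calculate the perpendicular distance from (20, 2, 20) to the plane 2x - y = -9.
d = |2(20) + (-1)(2) + 0(20) - (-9)| / √(2² + (-1)² + 0²) = 47/√5 = 21.02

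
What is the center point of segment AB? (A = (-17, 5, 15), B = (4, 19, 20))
Midpoint = ((-17+4)/2, (5+19)/2, (15+20)/2) = (-6.5, 12, 17.5)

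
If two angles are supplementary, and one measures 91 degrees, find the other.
Supplementary angles sum to 180 degrees.
Other angle = 180 - 91
Other angle = 89 degrees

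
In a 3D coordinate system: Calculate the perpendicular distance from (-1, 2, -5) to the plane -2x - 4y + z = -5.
d = |(-2)(-1) + (-4)(2) + 1(-5) - (-5)| / √((-2)² + (-4)² + 1²) = 6/√21 = 1.309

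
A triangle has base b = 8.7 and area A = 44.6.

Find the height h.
A = ½bh  →  h = 2A/b
h = 2·44.6/8.7 = 10.25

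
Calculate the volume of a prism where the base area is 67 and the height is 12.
Volume = base area * height
Volume = 67 * 12
Volume = 804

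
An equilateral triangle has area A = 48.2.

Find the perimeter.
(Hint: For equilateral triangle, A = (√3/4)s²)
A = (√3/4)s²  →  s² = 4A/√3 = 4·48.2/√3 = 111.313
s = 10.5505
Perimeter = 3s = 31.65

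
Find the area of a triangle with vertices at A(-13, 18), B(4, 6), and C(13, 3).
Using the coordinate formula: Area = (1/2)|x₁(y₂-y₃) + x₂(y₃-y₁) + x₃(y₁-y₂)|
Area = (1/2)|(-13)(6-3) + 4(3-18) + 13(18-6)|
Area = (1/2)|(-13)*3 + 4*(-15) + 13*12|
Area = (1/2)|(-39) + (-60) + 156|
Area = (1/2)*57 = 28.50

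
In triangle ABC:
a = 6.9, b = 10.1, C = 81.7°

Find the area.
Using A = ½ab·sin(C):
A = ½·6.9·10.1·sin(81.7°) = ½·69.69·0.989526 = 34.48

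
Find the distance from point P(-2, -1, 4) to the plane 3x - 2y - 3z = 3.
d = |3(-2) + (-2)(-1) + (-3)(4) - (3)| / √(3² + (-2)² + (-3)²) = 19/√22 = 4.051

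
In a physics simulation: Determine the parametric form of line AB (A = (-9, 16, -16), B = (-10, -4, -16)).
Direction vector d = B - A = (-1, -20, 0)
x = -9 - t, y = 16 - 20t, z = -16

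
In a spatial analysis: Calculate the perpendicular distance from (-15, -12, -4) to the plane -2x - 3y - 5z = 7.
d = |(-2)(-15) + (-3)(-12) + (-5)(-4) - (7)| / √((-2)² + (-3)² + (-5)²) = 79/√38 = 12.82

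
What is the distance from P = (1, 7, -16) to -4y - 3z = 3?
d = |0(1) + (-4)(7) + (-3)(-16) - (3)| / √(0² + (-4)² + (-3)²) = 17/√25 = 3.4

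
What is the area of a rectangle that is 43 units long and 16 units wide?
Area = length * width
Area = 43 * 16
Area = 688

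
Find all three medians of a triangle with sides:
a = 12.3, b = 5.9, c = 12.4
Using m_x = ½√(2y² + 2z² - x²):
m_a = ½√(2·5.9² + 2·12.4² - 12.3²) = ½√225.85 = 7.514
m_b = ½√(2·12.3² + 2·12.4² - 5.9²) = ½√575.29 = 11.99
m_c = ½√(2·12.3² + 2·5.9² - 12.4²) = ½√218.44 = 7.39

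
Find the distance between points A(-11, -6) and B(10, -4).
Using the distance formula: d = sqrt((x₂-x₁)² + (y₂-y₁)²)
dx = 10 - (-11) = 21
dy = (-4) - (-6) = 2
d = sqrt(21² + 2²) = sqrt(441 + 4) = sqrt(445) = 21.10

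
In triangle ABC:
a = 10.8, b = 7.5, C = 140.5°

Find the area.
Using A = ½ab·sin(C):
A = ½·10.8·7.5·sin(140.5°) = ½·81·0.636078 = 25.76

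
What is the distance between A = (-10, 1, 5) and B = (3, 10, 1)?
d = √[(13)² + (9)² + (-4)²] = √266 = 16.31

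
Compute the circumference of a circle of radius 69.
Circumference = 2 * pi * r
Circumference = 2 * pi * 69
Circumference = 433.54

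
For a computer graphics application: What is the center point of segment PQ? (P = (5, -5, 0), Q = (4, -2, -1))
Midpoint = ((5+4)/2, (-5-2)/2, (0-1)/2) = (4.5, -3.5, -0.5)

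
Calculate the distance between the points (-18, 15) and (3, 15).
Using the distance formula: d = sqrt((x₂-x₁)² + (y₂-y₁)²)
dx = 3 - (-18) = 21
dy = 15 - 15 = 0
d = sqrt(21² + 0²) = sqrt(441 + 0) = sqrt(441) = 21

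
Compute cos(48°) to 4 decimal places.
cos(48 degrees) = 0.6691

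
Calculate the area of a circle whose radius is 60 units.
Area = pi * r²
Area = pi * 60²
Area = pi * 3600
Area = 11309.73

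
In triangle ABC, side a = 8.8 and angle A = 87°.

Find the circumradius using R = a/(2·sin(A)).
R = a/(2·sin(A)) = 8.8/(2·sin(87°))
R = 8.8/(2·0.998630) = 8.8/1.997259 = 4.406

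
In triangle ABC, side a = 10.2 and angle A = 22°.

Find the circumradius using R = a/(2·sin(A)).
R = a/(2·sin(A)) = 10.2/(2·sin(22°))
R = 10.2/(2·0.374607) = 10.2/0.749213 = 13.61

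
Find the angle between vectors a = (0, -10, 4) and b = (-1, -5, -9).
a·b = 14, |a|² = 116, |b|² = 107
cos θ = 14/√12412 ≈ 0.1257
θ ≈ 82.78°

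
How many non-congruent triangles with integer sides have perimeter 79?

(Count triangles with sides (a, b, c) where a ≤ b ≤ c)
With a ≤ b ≤ c and a + b + c = 79, the triangle inequality a + b > c gives c < 79/2, so c ≤ 39.
Iterate a from 1 to ⌊p/3⌋ = 26; for each a, b ranges from a to ⌊(p−a)/2⌋ with c = p − a − b, keeping only c ≥ b.
Triples: (1, 39, 39), (2, 38, 39), (3, 37, 39), …
Count = 140 triangles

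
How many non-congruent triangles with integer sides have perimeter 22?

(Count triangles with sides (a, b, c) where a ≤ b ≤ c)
With a ≤ b ≤ c and a + b + c = 22, the triangle inequality a + b > c gives c < 22/2, so c ≤ 10.
Iterate a from 1 to ⌊p/3⌋ = 7; for each a, b ranges from a to ⌊(p−a)/2⌋ with c = p − a − b, keeping only c ≥ b.
Triples: (2, 10, 10), (3, 9, 10), (4, 8, 10), …
Count = 10 triangles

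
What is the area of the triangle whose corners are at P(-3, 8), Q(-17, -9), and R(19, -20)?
Using the coordinate formula: Area = (1/2)|x₁(y₂-y₃) + x₂(y₃-y₁) + x₃(y₁-y₂)|
Area = (1/2)|(-3)((-9)-(-20)) + (-17)((-20)-8) + 19(8-(-9))|
Area = (1/2)|(-3)*11 + (-17)*(-28) + 19*17|
Area = (1/2)|(-33) + 476 + 323|
Area = (1/2)*766 = 383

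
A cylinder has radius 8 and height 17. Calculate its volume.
Volume = pi * r² * h
Volume = pi * 8² * 17
Volume = pi * 64 * 17
Volume = pi * 1088
Volume = 3418.05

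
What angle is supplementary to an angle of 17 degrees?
Supplementary angles sum to 180 degrees.
Other angle = 180 - 17
Other angle = 163 degrees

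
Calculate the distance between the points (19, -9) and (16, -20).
Using the distance formula: d = sqrt((x₂-x₁)² + (y₂-y₁)²)
dx = 16 - 19 = -3
dy = (-20) - (-9) = -11
d = sqrt((-3)² + (-11)²) = sqrt(9 + 121) = sqrt(130) = 11.40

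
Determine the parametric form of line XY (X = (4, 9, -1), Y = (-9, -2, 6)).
Direction vector d = Y - X = (-13, -11, 7)
x = 4 - 13t, y = 9 - 11t, z = -1 + 7t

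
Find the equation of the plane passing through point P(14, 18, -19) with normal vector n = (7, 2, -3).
d = n·P = (7)(14) + (2)(18) + (-3)(-19) = 191
Plane: 7x + 2y - 3z = 191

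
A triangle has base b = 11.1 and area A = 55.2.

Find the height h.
A = ½bh  →  h = 2A/b
h = 2·55.2/11.1 = 9.946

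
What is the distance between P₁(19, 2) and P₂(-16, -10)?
Using the distance formula: d = sqrt((x₂-x₁)² + (y₂-y₁)²)
dx = (-16) - 19 = -35
dy = (-10) - 2 = -12
d = sqrt((-35)² + (-12)²) = sqrt(1225 + 144) = sqrt(1369) = 37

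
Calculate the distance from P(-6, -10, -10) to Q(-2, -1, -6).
d = √[(4)² + (9)² + (4)²] = √113 = 10.63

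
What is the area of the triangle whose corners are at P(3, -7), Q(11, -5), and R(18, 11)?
Using the coordinate formula: Area = (1/2)|x₁(y₂-y₃) + x₂(y₃-y₁) + x₃(y₁-y₂)|
Area = (1/2)|3((-5)-11) + 11(11-(-7)) + 18((-7)-(-5))|
Area = (1/2)|3*(-16) + 11*18 + 18*(-2)|
Area = (1/2)|(-48) + 198 + (-36)|
Area = (1/2)*114 = 57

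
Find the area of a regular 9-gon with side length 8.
For a regular 9-gon with side length s = 8:
Apothem a = s / (2*tan(pi/9)) = 8 / (2*tan(pi/9)) ≈ 10.9899
Perimeter P = 9 * 8 = 72
Area = (1/2) * P * a = (1/2) * 72 * 10.9899 = 395.64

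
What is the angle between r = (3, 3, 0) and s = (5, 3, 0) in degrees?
r·s = 24, |r|² = 18, |s|² = 34
cos θ = 24/√612 ≈ 0.9701
θ ≈ 14.04°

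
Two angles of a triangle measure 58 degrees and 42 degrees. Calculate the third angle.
Sum of angles in a triangle = 180 degrees
Third angle = 180 - 58 - 42
Third angle = 80 degrees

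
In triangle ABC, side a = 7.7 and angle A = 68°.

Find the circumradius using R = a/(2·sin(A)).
R = a/(2·sin(A)) = 7.7/(2·sin(68°))
R = 7.7/(2·0.927184) = 7.7/1.854368 = 4.152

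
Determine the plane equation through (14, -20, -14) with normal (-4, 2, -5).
d = n·P = (-4)(14) + (2)(-20) + (-5)(-14) = -26
Plane: -4x + 2y - 5z = -26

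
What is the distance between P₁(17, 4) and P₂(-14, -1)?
Using the distance formula: d = sqrt((x₂-x₁)² + (y₂-y₁)²)
dx = (-14) - 17 = -31
dy = (-1) - 4 = -5
d = sqrt((-31)² + (-5)²) = sqrt(961 + 25) = sqrt(986) = 31.40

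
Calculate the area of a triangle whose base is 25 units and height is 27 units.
Area = (1/2) * base * height
Area = (1/2) * 25 * 27
Area = 337.50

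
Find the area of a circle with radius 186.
Area = pi * r²
Area = pi * 186²
Area = pi * 34596
Area = 108686.54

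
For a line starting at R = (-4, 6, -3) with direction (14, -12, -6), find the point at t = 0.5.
P(0.5) = (-4 + 14(0.5), 6 + (-12)(0.5), -3 + (-6)(0.5)) = (3, 0, -6)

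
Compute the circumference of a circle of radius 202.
Circumference = 2 * pi * r
Circumference = 2 * pi * 202
Circumference = 1269.20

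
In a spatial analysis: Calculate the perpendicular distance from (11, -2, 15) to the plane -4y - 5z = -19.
d = |0(11) + (-4)(-2) + (-5)(15) - (-19)| / √(0² + (-4)² + (-5)²) = 48/√41 = 7.496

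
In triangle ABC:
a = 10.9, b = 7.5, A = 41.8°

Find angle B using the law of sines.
sin(B)/b = sin(A)/a
sin(B) = b·sin(A)/a = 7.5·sin(41.8°)/10.9 = 0.458623
B = arcsin(0.458623) = 27.3°  (b ≤ a, so B ≤ A and the acute solution is unique)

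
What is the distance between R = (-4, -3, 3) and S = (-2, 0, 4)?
d = √[(2)² + (3)² + (1)²] = √14 = 3.742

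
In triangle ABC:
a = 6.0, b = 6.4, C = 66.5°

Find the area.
Using A = ½ab·sin(C):
A = ½·6.0·6.4·sin(66.5°) = ½·38.4·0.917060 = 17.61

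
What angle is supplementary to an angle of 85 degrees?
Supplementary angles sum to 180 degrees.
Other angle = 180 - 85
Other angle = 95 degrees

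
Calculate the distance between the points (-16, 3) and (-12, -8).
Using the distance formula: d = sqrt((x₂-x₁)² + (y₂-y₁)²)
dx = (-12) - (-16) = 4
dy = (-8) - 3 = -11
d = sqrt(4² + (-11)²) = sqrt(16 + 121) = sqrt(137) = 11.70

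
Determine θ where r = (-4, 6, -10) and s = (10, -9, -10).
r·s = 6, |r|² = 152, |s|² = 281
cos θ = 6/√42712 ≈ 0.02903
θ ≈ 88.34°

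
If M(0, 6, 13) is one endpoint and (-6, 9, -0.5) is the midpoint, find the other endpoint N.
N = (2×(-6) - 0, 2×9 - 6, 2×(-0.5) - 13) = (-12, 12, -14)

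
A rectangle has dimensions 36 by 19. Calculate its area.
Area = length * width
Area = 36 * 19
Area = 684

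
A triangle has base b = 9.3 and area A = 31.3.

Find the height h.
A = ½bh  →  h = 2A/b
h = 2·31.3/9.3 = 6.731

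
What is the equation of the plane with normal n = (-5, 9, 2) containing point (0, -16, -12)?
d = n·P = (-5)(0) + (9)(-16) + (2)(-12) = -168
Plane: -5x + 9y + 2z = -168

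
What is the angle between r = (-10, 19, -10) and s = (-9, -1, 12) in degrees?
r·s = -49, |r|² = 561, |s|² = 226
cos θ = -49/√126786 ≈ -0.1376
θ ≈ 97.91°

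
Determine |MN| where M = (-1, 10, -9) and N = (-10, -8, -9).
d = √[(-9)² + (-18)² + (0)²] = √405 = 20.12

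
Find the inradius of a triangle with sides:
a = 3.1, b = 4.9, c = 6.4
s = (a+b+c)/2 = (3.1+4.9+6.4)/2 = 7.2
Area = √(s(s-a)(s-b)(s-c)) = √(7.2·4.1·2.3·0.8) = 7.36999
r = Area/s = 7.36999/7.2 = 1.024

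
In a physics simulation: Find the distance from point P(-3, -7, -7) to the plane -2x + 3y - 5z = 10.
d = |(-2)(-3) + 3(-7) + (-5)(-7) - (10)| / √((-2)² + 3² + (-5)²) = 10/√38 = 1.622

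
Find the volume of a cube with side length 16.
Volume = s³
Volume = 16³
Volume = 4096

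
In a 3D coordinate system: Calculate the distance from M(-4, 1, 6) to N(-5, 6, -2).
d = √[(-1)² + (5)² + (-8)²] = √90 = 9.487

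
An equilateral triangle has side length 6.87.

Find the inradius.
For an equilateral triangle, r = s/(2√3) where s is the side.
r = 6.87/(2√3) = 6.87/3.464102 = 1.983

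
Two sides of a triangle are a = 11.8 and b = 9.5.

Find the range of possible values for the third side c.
By the triangle inequality: |a - b| < c < a + b
|11.8 - 9.5| < c < 11.8 + 9.5
2.3 < c < 21.3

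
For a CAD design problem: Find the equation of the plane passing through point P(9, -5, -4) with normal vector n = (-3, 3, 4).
d = n·P = (-3)(9) + (3)(-5) + (4)(-4) = -58
Plane: -3x + 3y + 4z = -58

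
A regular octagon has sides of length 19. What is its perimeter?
Perimeter = number of sides * side length
Perimeter = 8 * 19
Perimeter = 152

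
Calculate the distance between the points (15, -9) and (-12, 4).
Using the distance formula: d = sqrt((x₂-x₁)² + (y₂-y₁)²)
dx = (-12) - 15 = -27
dy = 4 - (-9) = 13
d = sqrt((-27)² + 13²) = sqrt(729 + 169) = sqrt(898) = 29.97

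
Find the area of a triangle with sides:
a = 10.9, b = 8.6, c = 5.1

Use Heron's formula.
s = (a+b+c)/2 = (10.9+8.6+5.1)/2 = 12.3
A = √(s(s-a)(s-b)(s-c)) = √(12.3·1.4·3.7·7.2)
A = √458.741 = 21.42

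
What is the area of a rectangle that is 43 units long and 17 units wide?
Area = length * width
Area = 43 * 17
Area = 731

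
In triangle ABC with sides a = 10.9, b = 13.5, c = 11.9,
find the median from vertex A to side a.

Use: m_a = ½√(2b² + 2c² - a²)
m_a = ½√(2·13.5² + 2·11.9² - 10.9²)
m_a = ½√(364.5 + 283.22 - 118.81) = ½√528.91 = 11.5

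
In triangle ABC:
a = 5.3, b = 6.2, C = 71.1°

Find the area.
Using A = ½ab·sin(C):
A = ½·5.3·6.2·sin(71.1°) = ½·32.86·0.946085 = 15.54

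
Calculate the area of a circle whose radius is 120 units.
Area = pi * r²
Area = pi * 120²
Area = pi * 14400
Area = 45238.93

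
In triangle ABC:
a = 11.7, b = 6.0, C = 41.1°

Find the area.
Using A = ½ab·sin(C):
A = ½·11.7·6.0·sin(41.1°) = ½·70.2·0.657375 = 23.07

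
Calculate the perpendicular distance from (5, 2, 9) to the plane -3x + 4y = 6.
d = |(-3)(5) + 4(2) + 0(9) - (6)| / √((-3)² + 4² + 0²) = 13/√25 = 2.6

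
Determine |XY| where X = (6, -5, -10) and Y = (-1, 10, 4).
d = √[(-7)² + (15)² + (14)²] = √470 = 21.68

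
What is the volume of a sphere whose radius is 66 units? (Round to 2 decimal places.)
Volume = (4/3) * pi * r³
Volume = (4/3) * pi * 66³
Volume = (4/3) * pi * 287496
Volume = 1204260.43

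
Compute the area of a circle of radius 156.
Area = pi * r²
Area = pi * 156²
Area = pi * 24336
Area = 76453.80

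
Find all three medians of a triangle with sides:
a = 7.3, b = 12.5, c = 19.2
Using m_x = ½√(2y² + 2z² - x²):
m_a = ½√(2·12.5² + 2·19.2² - 7.3²) = ½√996.49 = 15.78
m_b = ½√(2·7.3² + 2·19.2² - 12.5²) = ½√687.61 = 13.11
m_c = ½√(2·7.3² + 2·12.5² - 19.2²) = ½√50.44 = 3.551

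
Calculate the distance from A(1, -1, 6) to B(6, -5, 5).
d = √[(5)² + (-4)² + (-1)²] = √42 = 6.481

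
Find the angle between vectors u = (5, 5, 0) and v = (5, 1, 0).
u·v = 30, |u|² = 50, |v|² = 26
cos θ = 30/√1300 ≈ 0.8321
θ ≈ 33.69°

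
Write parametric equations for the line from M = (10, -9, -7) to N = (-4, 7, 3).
Direction vector d = N - M = (-14, 16, 10)
x = 10 - 14t, y = -9 + 16t, z = -7 + 10t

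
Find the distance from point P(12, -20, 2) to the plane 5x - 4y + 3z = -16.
d = |5(12) + (-4)(-20) + 3(2) - (-16)| / √(5² + (-4)² + 3²) = 162/√50 = 22.91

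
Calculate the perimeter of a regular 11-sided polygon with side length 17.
Perimeter = number of sides * side length
Perimeter = 11 * 17
Perimeter = 187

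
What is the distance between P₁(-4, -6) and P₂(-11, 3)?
Using the distance formula: d = sqrt((x₂-x₁)² + (y₂-y₁)²)
dx = (-11) - (-4) = -7
dy = 3 - (-6) = 9
d = sqrt((-7)² + 9²) = sqrt(49 + 81) = sqrt(130) = 11.40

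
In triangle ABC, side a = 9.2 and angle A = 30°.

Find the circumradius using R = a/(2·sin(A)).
R = a/(2·sin(A)) = 9.2/(2·sin(30°))
R = 9.2/(2·0.500000) = 9.2/1.000000 = 9.2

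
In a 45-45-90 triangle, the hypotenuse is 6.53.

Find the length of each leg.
In a 45-45-90 triangle, hypotenuse = leg·√2  →  leg = hypotenuse/√2
leg = 6.53/√2 = 4.617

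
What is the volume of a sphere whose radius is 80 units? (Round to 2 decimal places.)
Volume = (4/3) * pi * r³
Volume = (4/3) * pi * 80³
Volume = (4/3) * pi * 512000
Volume = 2144660.58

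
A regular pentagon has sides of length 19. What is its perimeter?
Perimeter = number of sides * side length
Perimeter = 5 * 19
Perimeter = 95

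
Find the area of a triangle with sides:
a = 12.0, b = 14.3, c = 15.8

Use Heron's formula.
s = (a+b+c)/2 = (12.0+14.3+15.8)/2 = 21.05
A = √(s(s-a)(s-b)(s-c)) = √(21.05·9.05·6.75·5.25)
A = √6750.93 = 82.16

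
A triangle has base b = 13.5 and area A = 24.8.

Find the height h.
A = ½bh  →  h = 2A/b
h = 2·24.8/13.5 = 3.674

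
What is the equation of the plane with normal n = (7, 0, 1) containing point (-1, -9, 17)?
d = n·P = (7)(-1) + (0)(-9) + (1)(17) = 10
Plane: 7x + z = 10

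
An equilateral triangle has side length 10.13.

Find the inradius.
For an equilateral triangle, r = s/(2√3) where s is the side.
r = 10.13/(2√3) = 10.13/3.464102 = 2.924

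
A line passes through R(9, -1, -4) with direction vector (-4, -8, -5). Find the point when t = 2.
P(2) = (9 + (-4)(2), -1 + (-8)(2), -4 + (-5)(2)) = (1, -17, -14)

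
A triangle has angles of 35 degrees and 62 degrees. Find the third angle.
Sum of angles in a triangle = 180 degrees
Third angle = 180 - 35 - 62
Third angle = 83 degrees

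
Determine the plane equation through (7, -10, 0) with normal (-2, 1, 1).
d = n·P = (-2)(7) + (1)(-10) + (1)(0) = -24
Plane: -2x + y + z = -24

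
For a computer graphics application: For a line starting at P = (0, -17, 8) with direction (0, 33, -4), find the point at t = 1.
P(1) = (0 + 0(1), -17 + 33(1), 8 + (-4)(1)) = (0, 16, 4)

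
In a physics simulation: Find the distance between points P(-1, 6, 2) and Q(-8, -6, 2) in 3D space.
d = √[(-7)² + (-12)² + (0)²] = √193 = 13.89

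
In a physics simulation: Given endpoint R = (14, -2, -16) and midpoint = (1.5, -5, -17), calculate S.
S = (2×1.5 - 14, 2×(-5) - (-2), 2×(-17) - (-16)) = (-11, -8, -18)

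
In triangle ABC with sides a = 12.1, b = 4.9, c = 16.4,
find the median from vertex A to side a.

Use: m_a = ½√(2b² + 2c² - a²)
m_a = ½√(2·4.9² + 2·16.4² - 12.1²)
m_a = ½√(48.02 + 537.92 - 146.41) = ½√439.53 = 10.48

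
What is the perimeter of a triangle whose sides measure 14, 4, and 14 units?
Perimeter = sum of all sides
Perimeter = 14 + 4 + 14
Perimeter = 32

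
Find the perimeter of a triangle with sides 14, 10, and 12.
Perimeter = sum of all sides
Perimeter = 14 + 10 + 12
Perimeter = 36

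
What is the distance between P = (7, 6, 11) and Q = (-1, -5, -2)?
d = √[(-8)² + (-11)² + (-13)²] = √354 = 18.81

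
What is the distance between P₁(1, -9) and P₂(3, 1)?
Using the distance formula: d = sqrt((x₂-x₁)² + (y₂-y₁)²)
dx = 3 - 1 = 2
dy = 1 - (-9) = 10
d = sqrt(2² + 10²) = sqrt(4 + 100) = sqrt(104) = 10.20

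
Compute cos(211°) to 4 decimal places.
cos(211 degrees) = -0.8572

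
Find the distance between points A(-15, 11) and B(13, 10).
Using the distance formula: d = sqrt((x₂-x₁)² + (y₂-y₁)²)
dx = 13 - (-15) = 28
dy = 10 - 11 = -1
d = sqrt(28² + (-1)²) = sqrt(784 + 1) = sqrt(785) = 28.02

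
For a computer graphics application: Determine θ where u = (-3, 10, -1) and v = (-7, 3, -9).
u·v = 60, |u|² = 110, |v|² = 139
cos θ = 60/√15290 ≈ 0.4852
θ ≈ 60.97°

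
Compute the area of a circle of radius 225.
Area = pi * r²
Area = pi * 225²
Area = pi * 50625
Area = 159043.13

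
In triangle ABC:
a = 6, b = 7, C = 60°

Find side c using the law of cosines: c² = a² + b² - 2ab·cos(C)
c² = 6² + 7² - 2·6·7·cos(60°)
c² = 36 + 49 - 84·0.5000 = 43
c = √43 = 6.557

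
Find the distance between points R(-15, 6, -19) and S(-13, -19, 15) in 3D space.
d = √[(2)² + (-25)² + (34)²] = √1785 = 42.25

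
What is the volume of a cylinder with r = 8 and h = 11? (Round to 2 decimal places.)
Volume = pi * r² * h
Volume = pi * 8² * 11
Volume = pi * 64 * 11
Volume = pi * 704
Volume = 2211.68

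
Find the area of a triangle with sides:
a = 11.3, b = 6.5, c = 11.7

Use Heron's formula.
s = (a+b+c)/2 = (11.3+6.5+11.7)/2 = 14.75
A = √(s(s-a)(s-b)(s-c)) = √(14.75·3.45·8.25·3.05)
A = √1280.46 = 35.78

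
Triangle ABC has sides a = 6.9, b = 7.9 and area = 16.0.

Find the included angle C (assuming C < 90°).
Area = ½ab·sin(C)  →  sin(C) = 2·Area/(ab)
sin(C) = 2·16.0/(6.9·7.9) = 0.587048
C = arcsin(0.587048) = 35.95°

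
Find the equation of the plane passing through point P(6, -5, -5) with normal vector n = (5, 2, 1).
d = n·P = (5)(6) + (2)(-5) + (1)(-5) = 15
Plane: 5x + 2y + z = 15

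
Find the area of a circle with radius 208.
Area = pi * r²
Area = pi * 208²
Area = pi * 43264
Area = 135917.86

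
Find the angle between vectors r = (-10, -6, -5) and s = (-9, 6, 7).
r·s = 19, |r|² = 161, |s|² = 166
cos θ = 19/√26726 ≈ 0.1162
θ ≈ 83.33°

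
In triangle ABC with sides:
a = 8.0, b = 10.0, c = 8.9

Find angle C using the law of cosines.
cos(C) = (a² + b² - c²)/(2ab)
cos(C) = (8.0² + 10.0² - 8.9²)/(2·8.0·10.0) = 84.79/160 = 0.529937
C = arccos(0.529937) = 58°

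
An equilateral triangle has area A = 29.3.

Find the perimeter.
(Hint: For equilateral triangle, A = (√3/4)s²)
A = (√3/4)s²  →  s² = 4A/√3 = 4·29.3/√3 = 67.6655
s = 8.2259
Perimeter = 3s = 24.68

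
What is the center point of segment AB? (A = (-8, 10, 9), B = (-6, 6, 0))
Midpoint = ((-8-6)/2, (10+6)/2, (9+0)/2) = (-7, 8, 4.5)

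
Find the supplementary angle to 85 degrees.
Supplementary angles sum to 180 degrees.
Other angle = 180 - 85
Other angle = 95 degrees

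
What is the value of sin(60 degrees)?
sin(60 degrees) = sqrt(3)/2
Decimal approximation: 0.866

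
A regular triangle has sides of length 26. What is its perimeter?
Perimeter = number of sides * side length
Perimeter = 3 * 26
Perimeter = 78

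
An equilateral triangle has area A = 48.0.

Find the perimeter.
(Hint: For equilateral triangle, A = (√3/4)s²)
A = (√3/4)s²  →  s² = 4A/√3 = 4·48.0/√3 = 110.851
s = 10.5286
Perimeter = 3s = 31.59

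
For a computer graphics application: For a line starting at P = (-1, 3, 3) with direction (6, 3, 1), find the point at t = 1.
P(1) = (-1 + 6(1), 3 + 3(1), 3 + 1(1)) = (5, 6, 4)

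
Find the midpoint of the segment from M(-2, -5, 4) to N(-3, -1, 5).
Midpoint = ((-2-3)/2, (-5-1)/2, (4+5)/2) = (-2.5, -3, 4.5)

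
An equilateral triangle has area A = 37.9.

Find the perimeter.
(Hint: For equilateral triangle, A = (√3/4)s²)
A = (√3/4)s²  →  s² = 4A/√3 = 4·37.9/√3 = 87.5263
s = 9.35555
Perimeter = 3s = 28.07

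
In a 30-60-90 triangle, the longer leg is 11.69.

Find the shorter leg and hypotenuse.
In a 30-60-90 triangle, sides are in ratio 1 : √3 : 2.
Long leg = short leg·√3  →  short leg = 11.69/√3 = 6.749
Hypotenuse = 2·(short leg) = 2·11.69/√3 = 13.5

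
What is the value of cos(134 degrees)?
cos(134 degrees) = -0.6947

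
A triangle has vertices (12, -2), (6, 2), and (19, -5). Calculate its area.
Using the coordinate formula: Area = (1/2)|x₁(y₂-y₃) + x₂(y₃-y₁) + x₃(y₁-y₂)|
Area = (1/2)|12(2-(-5)) + 6((-5)-(-2)) + 19((-2)-2)|
Area = (1/2)|12*7 + 6*(-3) + 19*(-4)|
Area = (1/2)|84 + (-18) + (-76)|
Area = (1/2)*10 = 5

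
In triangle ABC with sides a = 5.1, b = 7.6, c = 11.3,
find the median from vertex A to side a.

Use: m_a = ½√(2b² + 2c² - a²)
m_a = ½√(2·7.6² + 2·11.3² - 5.1²)
m_a = ½√(115.52 + 255.38 - 26.01) = ½√344.89 = 9.286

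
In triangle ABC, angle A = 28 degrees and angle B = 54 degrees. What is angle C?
Sum of angles in a triangle = 180 degrees
Third angle = 180 - 28 - 54
Third angle = 98 degrees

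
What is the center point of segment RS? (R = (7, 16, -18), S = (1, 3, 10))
Midpoint = ((7+1)/2, (16+3)/2, (-18+10)/2) = (4, 9.5, -4)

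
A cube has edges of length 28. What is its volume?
Volume = s³
Volume = 28³
Volume = 21952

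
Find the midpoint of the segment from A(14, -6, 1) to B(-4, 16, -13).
Midpoint = ((14-4)/2, (-6+16)/2, (1-13)/2) = (5, 5, -6)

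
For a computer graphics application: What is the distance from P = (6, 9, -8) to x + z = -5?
d = |1(6) + 0(9) + 1(-8) - (-5)| / √(1² + 0² + 1²) = 3/√2 = 2.121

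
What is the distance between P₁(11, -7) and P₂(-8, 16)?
Using the distance formula: d = sqrt((x₂-x₁)² + (y₂-y₁)²)
dx = (-8) - 11 = -19
dy = 16 - (-7) = 23
d = sqrt((-19)² + 23²) = sqrt(361 + 529) = sqrt(890) = 29.83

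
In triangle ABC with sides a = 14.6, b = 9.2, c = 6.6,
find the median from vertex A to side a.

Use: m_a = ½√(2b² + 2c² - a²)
m_a = ½√(2·9.2² + 2·6.6² - 14.6²)
m_a = ½√(169.28 + 87.12 - 213.16) = ½√43.24 = 3.288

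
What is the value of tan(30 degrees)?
tan(30 degrees) = sqrt(3)/3
Decimal approximation: 0.5774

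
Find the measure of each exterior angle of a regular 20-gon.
Exterior angle of a regular n-gon = 360/n
Exterior angle = 360/20
Exterior angle = 18 degrees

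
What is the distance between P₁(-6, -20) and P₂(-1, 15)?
Using the distance formula: d = sqrt((x₂-x₁)² + (y₂-y₁)²)
dx = (-1) - (-6) = 5
dy = 15 - (-20) = 35
d = sqrt(5² + 35²) = sqrt(25 + 1225) = sqrt(1250) = 35.36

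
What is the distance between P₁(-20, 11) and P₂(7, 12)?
Using the distance formula: d = sqrt((x₂-x₁)² + (y₂-y₁)²)
dx = 7 - (-20) = 27
dy = 12 - 11 = 1
d = sqrt(27² + 1²) = sqrt(729 + 1) = sqrt(730) = 27.02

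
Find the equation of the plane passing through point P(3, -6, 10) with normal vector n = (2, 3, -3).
d = n·P = (2)(3) + (3)(-6) + (-3)(10) = -42
Plane: 2x + 3y - 3z = -42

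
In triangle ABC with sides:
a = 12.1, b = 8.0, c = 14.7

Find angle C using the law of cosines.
cos(C) = (a² + b² - c²)/(2ab)
cos(C) = (12.1² + 8.0² - 14.7²)/(2·12.1·8.0) = -5.68/193.6 = -0.029339
C = arccos(-0.029339) = 91.68°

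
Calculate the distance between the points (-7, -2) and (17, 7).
Using the distance formula: d = sqrt((x₂-x₁)² + (y₂-y₁)²)
dx = 17 - (-7) = 24
dy = 7 - (-2) = 9
d = sqrt(24² + 9²) = sqrt(576 + 81) = sqrt(657) = 25.63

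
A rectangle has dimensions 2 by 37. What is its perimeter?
Perimeter = 2 * (length + width)
Perimeter = 2 * (2 + 37)
Perimeter = 2 * 39
Perimeter = 78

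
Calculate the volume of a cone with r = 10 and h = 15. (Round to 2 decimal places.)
Volume = (1/3) * pi * r² * h
Volume = (1/3) * pi * 10² * 15
Volume = (1/3) * pi * 100 * 15
Volume = (1/3) * pi * 1500
Volume = 1570.80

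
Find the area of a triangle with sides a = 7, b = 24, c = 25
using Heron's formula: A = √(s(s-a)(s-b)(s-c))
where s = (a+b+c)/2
s = (7+24+25)/2 = 28
A = √(28·21·4·3) = √7056 = 84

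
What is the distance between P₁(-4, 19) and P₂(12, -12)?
Using the distance formula: d = sqrt((x₂-x₁)² + (y₂-y₁)²)
dx = 12 - (-4) = 16
dy = (-12) - 19 = -31
d = sqrt(16² + (-31)²) = sqrt(256 + 961) = sqrt(1217) = 34.89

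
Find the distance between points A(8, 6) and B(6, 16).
Using the distance formula: d = sqrt((x₂-x₁)² + (y₂-y₁)²)
dx = 6 - 8 = -2
dy = 16 - 6 = 10
d = sqrt((-2)² + 10²) = sqrt(4 + 100) = sqrt(104) = 10.20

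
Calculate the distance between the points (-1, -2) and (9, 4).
Using the distance formula: d = sqrt((x₂-x₁)² + (y₂-y₁)²)
dx = 9 - (-1) = 10
dy = 4 - (-2) = 6
d = sqrt(10² + 6²) = sqrt(100 + 36) = sqrt(136) = 11.66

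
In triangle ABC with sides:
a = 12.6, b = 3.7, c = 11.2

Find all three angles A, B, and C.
By the law of cosines:
cos(A) = (b² + c² - a²)/(2bc) = -0.236848  →  A = 103.7°
cos(B) = (a² + c² - b²)/(2ac) = 0.958440  →  B = 16.58°
cos(C) = (a² + b² - c²)/(2ab) = 0.504183  →  C = 59.72°
Check: A + B + C = 180.0° ✓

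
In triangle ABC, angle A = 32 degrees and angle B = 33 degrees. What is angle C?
Sum of angles in a triangle = 180 degrees
Third angle = 180 - 32 - 33
Third angle = 115 degrees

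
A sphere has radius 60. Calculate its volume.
Volume = (4/3) * pi * r³
Volume = (4/3) * pi * 60³
Volume = (4/3) * pi * 216000
Volume = 904778.68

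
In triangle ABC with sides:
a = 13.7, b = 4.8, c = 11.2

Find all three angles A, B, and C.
By the law of cosines:
cos(A) = (b² + c² - a²)/(2bc) = -0.364676  →  A = 111.4°
cos(B) = (a² + c² - b²)/(2ac) = 0.945288  →  B = 19.04°
cos(C) = (a² + b² - c²)/(2ab) = 0.648495  →  C = 49.57°
Check: A + B + C = 180.0° ✓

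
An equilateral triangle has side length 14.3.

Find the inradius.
For an equilateral triangle, r = s/(2√3) where s is the side.
r = 14.3/(2√3) = 14.3/3.464102 = 4.128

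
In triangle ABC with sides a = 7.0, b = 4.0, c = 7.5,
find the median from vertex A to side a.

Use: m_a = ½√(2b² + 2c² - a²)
m_a = ½√(2·4.0² + 2·7.5² - 7.0²)
m_a = ½√(32 + 112.5 - 49) = ½√95.5 = 4.886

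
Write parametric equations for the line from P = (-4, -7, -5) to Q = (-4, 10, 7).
Direction vector d = Q - P = (0, 17, 12)
x = -4, y = -7 + 17t, z = -5 + 12t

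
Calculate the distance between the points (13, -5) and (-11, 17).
Using the distance formula: d = sqrt((x₂-x₁)² + (y₂-y₁)²)
dx = (-11) - 13 = -24
dy = 17 - (-5) = 22
d = sqrt((-24)² + 22²) = sqrt(576 + 484) = sqrt(1060) = 32.56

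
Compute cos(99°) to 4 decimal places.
cos(99 degrees) = -0.1564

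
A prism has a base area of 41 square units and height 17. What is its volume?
Volume = base area * height
Volume = 41 * 17
Volume = 697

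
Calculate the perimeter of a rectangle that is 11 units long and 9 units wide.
Perimeter = 2 * (length + width)
Perimeter = 2 * (11 + 9)
Perimeter = 2 * 20
Perimeter = 40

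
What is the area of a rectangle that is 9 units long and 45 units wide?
Area = length * width
Area = 9 * 45
Area = 405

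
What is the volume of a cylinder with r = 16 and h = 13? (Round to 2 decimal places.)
Volume = pi * r² * h
Volume = pi * 16² * 13
Volume = pi * 256 * 13
Volume = pi * 3328
Volume = 10455.22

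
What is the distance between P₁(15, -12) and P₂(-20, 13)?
Using the distance formula: d = sqrt((x₂-x₁)² + (y₂-y₁)²)
dx = (-20) - 15 = -35
dy = 13 - (-12) = 25
d = sqrt((-35)² + 25²) = sqrt(1225 + 625) = sqrt(1850) = 43.01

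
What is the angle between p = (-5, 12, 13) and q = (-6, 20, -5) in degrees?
p·q = 205, |p|² = 338, |q|² = 461
cos θ = 205/√155818 ≈ 0.5193
θ ≈ 58.71°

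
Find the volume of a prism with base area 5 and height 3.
Volume = base area * height
Volume = 5 * 3
Volume = 15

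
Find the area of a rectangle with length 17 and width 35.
Area = length * width
Area = 17 * 35
Area = 595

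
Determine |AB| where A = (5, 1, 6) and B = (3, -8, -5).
d = √[(-2)² + (-9)² + (-11)²] = √206 = 14.35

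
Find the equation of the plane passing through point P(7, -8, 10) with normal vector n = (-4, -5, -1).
d = n·P = (-4)(7) + (-5)(-8) + (-1)(10) = 2
Plane: -4x - 5y - z = 2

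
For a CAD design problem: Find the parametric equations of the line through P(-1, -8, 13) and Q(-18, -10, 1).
Direction vector d = Q - P = (-17, -2, -12)
x = -1 - 17t, y = -8 - 2t, z = 13 - 12t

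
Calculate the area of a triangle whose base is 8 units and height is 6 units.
Area = (1/2) * base * height
Area = (1/2) * 8 * 6
Area = 24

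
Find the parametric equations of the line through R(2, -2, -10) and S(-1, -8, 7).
Direction vector d = S - R = (-3, -6, 17)
x = 2 - 3t, y = -2 - 6t, z = -10 + 17t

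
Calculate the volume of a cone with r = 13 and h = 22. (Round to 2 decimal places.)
Volume = (1/3) * pi * r² * h
Volume = (1/3) * pi * 13² * 22
Volume = (1/3) * pi * 169 * 22
Volume = (1/3) * pi * 3718
Volume = 3893.48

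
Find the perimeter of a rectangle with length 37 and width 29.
Perimeter = 2 * (length + width)
Perimeter = 2 * (37 + 29)
Perimeter = 2 * 66
Perimeter = 132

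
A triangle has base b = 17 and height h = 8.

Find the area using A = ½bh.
A = ½·17·8 = 68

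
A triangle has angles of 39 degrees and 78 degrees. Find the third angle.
Sum of angles in a triangle = 180 degrees
Third angle = 180 - 39 - 78
Third angle = 63 degrees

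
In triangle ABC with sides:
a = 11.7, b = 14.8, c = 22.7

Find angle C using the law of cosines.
cos(C) = (a² + b² - c²)/(2ab)
cos(C) = (11.7² + 14.8² - 22.7²)/(2·11.7·14.8) = -159.36/346.32 = -0.460152
C = arccos(-0.460152) = 117.4°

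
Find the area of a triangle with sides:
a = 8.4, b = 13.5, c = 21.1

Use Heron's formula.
s = (a+b+c)/2 = (8.4+13.5+21.1)/2 = 21.5
A = √(s(s-a)(s-b)(s-c)) = √(21.5·13.1·8·0.4)
A = √901.28 = 30.02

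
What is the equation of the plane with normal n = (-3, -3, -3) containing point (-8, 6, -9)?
d = n·P = (-3)(-8) + (-3)(6) + (-3)(-9) = 33
Plane: -3x - 3y - 3z = 33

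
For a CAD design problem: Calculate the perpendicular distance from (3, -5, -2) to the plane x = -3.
d = |1(3) + 0(-5) + 0(-2) - (-3)| / √(1² + 0² + 0²) = 6/√1 = 6.0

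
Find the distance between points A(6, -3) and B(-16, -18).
Using the distance formula: d = sqrt((x₂-x₁)² + (y₂-y₁)²)
dx = (-16) - 6 = -22
dy = (-18) - (-3) = -15
d = sqrt((-22)² + (-15)²) = sqrt(484 + 225) = sqrt(709) = 26.63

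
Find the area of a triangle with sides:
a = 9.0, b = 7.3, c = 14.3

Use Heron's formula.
s = (a+b+c)/2 = (9.0+7.3+14.3)/2 = 15.3
A = √(s(s-a)(s-b)(s-c)) = √(15.3·6.3·8·1)
A = √771.12 = 27.77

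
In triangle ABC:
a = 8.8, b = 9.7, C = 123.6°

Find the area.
Using A = ½ab·sin(C):
A = ½·8.8·9.7·sin(123.6°) = ½·85.36·0.832921 = 35.55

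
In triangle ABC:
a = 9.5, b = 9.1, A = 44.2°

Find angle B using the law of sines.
sin(B)/b = sin(A)/a
sin(B) = b·sin(A)/a = 9.1·sin(44.2°)/9.5 = 0.667811
B = arcsin(0.667811) = 41.9°  (b ≤ a, so B ≤ A and the acute solution is unique)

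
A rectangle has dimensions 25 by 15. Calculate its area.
Area = length * width
Area = 25 * 15
Area = 375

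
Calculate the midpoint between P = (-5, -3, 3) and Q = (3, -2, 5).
Midpoint = ((-5+3)/2, (-3-2)/2, (3+5)/2) = (-1, -2.5, 4)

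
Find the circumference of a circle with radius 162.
Circumference = 2 * pi * r
Circumference = 2 * pi * 162
Circumference = 1017.88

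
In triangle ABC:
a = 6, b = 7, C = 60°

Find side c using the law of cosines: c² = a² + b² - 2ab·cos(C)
c² = 6² + 7² - 2·6·7·cos(60°)
c² = 36 + 49 - 84·0.5000 = 43
c = √43 = 6.557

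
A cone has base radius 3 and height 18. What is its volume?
Volume = (1/3) * pi * r² * h
Volume = (1/3) * pi * 3² * 18
Volume = (1/3) * pi * 9 * 18
Volume = (1/3) * pi * 162
Volume = 169.65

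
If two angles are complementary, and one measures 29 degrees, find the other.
Complementary angles sum to 90 degrees.
Other angle = 90 - 29
Other angle = 61 degrees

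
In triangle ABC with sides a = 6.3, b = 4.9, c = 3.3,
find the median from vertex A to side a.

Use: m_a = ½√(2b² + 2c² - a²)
m_a = ½√(2·4.9² + 2·3.3² - 6.3²)
m_a = ½√(48.02 + 21.78 - 39.69) = ½√30.11 = 2.744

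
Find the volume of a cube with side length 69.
Volume = s³
Volume = 69³
Volume = 328509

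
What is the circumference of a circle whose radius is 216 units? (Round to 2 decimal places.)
Circumference = 2 * pi * r
Circumference = 2 * pi * 216
Circumference = 1357.17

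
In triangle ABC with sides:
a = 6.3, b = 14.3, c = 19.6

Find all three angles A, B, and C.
By the law of cosines:
cos(A) = (b² + c² - a²)/(2bc) = 0.979306  →  A = 11.68°
cos(B) = (a² + c² - b²)/(2ac) = 0.888241  →  B = 27.35°
cos(C) = (a² + b² - c²)/(2ab) = -0.776890  →  C = 141°
Check: A + B + C = 180.0° ✓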